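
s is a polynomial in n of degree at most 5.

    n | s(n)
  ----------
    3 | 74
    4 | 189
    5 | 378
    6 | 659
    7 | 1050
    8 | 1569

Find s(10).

3063

Write s(n) = an^5 + bn^4 + cn³ + dn² + en + p; the 6 given values yield a linear system in the 6 coefficients.
Solving, the top 2 coefficients vanish, and s(n) = 3n³ + n² - 3n - 7.
Then s(10) = 3063.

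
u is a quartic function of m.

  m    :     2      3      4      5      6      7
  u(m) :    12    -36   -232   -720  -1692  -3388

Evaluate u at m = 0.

Write u(m) = am^4 + bm³ + cm² + dm + e; the 6 given values yield a linear system in the 5 coefficients.
Solving, u(m) = -2m^4 + 4m³ + 6m.
Then u(0) = 0.

0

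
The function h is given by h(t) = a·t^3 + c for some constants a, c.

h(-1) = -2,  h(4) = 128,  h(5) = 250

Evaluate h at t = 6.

From h(-1) = -2 and h(4) = 128: -1a + c = -2 and 64a + c = 128.
Subtracting: 65a = 130, so a = 2; then c = -2 − 2·(-1) = 0.
So h(t) = 2t³ + 0, and h(6) = 432.

432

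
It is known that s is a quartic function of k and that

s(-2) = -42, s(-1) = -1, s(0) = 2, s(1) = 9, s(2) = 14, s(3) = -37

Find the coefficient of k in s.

First differences: 41, 3, 7, 5, -51. Second differences: -38, 4, -2, -56. Third differences: 42, -6, -54. Fourth differences: -48, -48.
Level-4 differences are constant, so s has degree 4.
Fitting a degree-4 polynomial gives s(k) = -2k^4 + 3k³ + 4k² + 2k + 2.
The coefficient of k is 2.

2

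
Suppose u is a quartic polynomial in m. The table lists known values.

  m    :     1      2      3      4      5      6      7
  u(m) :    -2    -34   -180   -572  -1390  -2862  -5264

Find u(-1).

8

Write u(m) = am^4 + bm³ + cm² + dm + e; the 7 given values yield a linear system in the 5 coefficients.
Solving, u(m) = -2m^4 - 2m³ + 5m² - 3m.
Then u(-1) = 8.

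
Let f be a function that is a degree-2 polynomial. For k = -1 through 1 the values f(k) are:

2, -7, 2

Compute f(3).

Write f(k) = ak² + bk + c; the 3 given values yield a linear system in the 3 coefficients.
Solving, f(k) = 9k² - 7.
Then f(3) = 74.

74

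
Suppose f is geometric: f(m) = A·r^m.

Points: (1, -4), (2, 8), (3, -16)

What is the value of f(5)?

-64

Consecutive ratio: 8/(-4) = -2, and -16/8 = -2, so r = -2.
Then A·(-2)^1 = -4 gives A = 2, and f(m) = 2·(-2)^m.
f(5) = 2·(-2)^5 = -64.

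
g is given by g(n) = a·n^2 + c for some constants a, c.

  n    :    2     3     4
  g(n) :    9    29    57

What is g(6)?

From g(2) = 9 and g(3) = 29: 4a + c = 9 and 9a + c = 29.
Subtracting: 5a = 20, so a = 4; then c = 9 − 4·4 = -7.
So g(n) = 4n² − 7, and g(6) = 137.

137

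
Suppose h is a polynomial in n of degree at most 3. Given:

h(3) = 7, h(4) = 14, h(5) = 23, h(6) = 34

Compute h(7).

47

Write h(n) = an³ + bn² + cn + d; the 4 given values yield a linear system in the 4 coefficients.
Solving, the leading coefficient vanishes, and h(n) = n² - 2.
Then h(7) = 47.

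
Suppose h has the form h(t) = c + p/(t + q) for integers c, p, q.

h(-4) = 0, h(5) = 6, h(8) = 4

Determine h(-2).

-1

(h(t) − c)(t + q) = p for each data point; the three points give a linear system in c and q, then p follows.
Solving: c = 2, q = -2, p = 12, so h(t) = 2 + 12/(t − 2).
Then h(-2) = 2 + 12/(-4) = -1.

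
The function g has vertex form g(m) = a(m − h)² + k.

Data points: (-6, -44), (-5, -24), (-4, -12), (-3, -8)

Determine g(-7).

First differences 20, 12, 4; second difference -8 = 2a, so a = -4.
Expanding, the m-coefficient is −2ah = 8h; matching it to the data gives h = -3, and then k = -8.
So g(m) = -4(m + 3)² − 8.
g(-7) = -4·(-4)² − 8 = -72.

-72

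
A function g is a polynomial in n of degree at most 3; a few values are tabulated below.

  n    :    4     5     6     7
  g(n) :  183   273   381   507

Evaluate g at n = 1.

First differences: 90, 108, 126. Second differences: 18, 18.
Level-2 differences are constant, so g has degree 2.
Fitting a degree-2 polynomial gives g(n) = 9n² + 9n + 3.
Then g(1) = 21.

21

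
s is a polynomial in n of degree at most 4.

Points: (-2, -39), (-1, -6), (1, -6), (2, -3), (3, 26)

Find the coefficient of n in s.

Write s(n) = an^4 + bn³ + cn² + dn + e; the 5 given values yield a linear system in the 5 coefficients.
Solving, the leading coefficient vanishes, and s(n) = 3n³ - 5n² - 3n - 1.
The coefficient of n is -3.

-3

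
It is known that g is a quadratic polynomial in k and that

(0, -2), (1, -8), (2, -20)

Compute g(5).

-92

Write g(k) = ak² + bk + c; the 3 given values yield a linear system in the 3 coefficients.
Solving, g(k) = -3k² - 3k - 2.
Then g(5) = -92.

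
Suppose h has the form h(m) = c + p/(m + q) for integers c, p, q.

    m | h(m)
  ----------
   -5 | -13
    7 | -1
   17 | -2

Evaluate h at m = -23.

-4

(h(m) − c)(m + q) = p for each data point; the three points give a linear system in c and q, then p follows.
Solving: c = -3, q = 3, p = 20, so h(m) = -3 + 20/(m + 3).
Then h(-23) = -3 + 20/(-20) = -4.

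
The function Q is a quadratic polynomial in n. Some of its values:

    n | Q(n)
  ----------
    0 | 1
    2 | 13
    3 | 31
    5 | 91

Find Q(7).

Write Q(n) = an² + bn + c; the 4 given values yield a linear system in the 3 coefficients.
Solving, Q(n) = 4n² - 2n + 1.
Then Q(7) = 183.

183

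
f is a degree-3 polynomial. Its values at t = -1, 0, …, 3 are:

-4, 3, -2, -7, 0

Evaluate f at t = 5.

First differences: 7, -5, -5, 7. Second differences: -12, 0, 12. Third differences: 12, 12.
Level-3 differences are constant, so f has degree 3.
Fitting a degree-3 polynomial gives f(t) = 2t³ - 6t² - t + 3.
Then f(5) = 98.

98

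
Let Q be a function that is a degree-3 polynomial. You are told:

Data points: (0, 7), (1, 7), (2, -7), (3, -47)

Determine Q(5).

Write Q(x) = ax³ + bx² + cx + d; the 4 given values yield a linear system in the 4 coefficients.
Solving, Q(x) = -2x³ - x² + 3x + 7.
Then Q(5) = -253.

-253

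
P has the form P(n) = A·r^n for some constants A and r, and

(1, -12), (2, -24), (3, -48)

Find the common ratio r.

2

Consecutive ratio: -24/(-12) = 2, and -48/(-24) = 2, so r = 2.
Then A·2^1 = -12 gives A = -6, and P(n) = -6·2^n.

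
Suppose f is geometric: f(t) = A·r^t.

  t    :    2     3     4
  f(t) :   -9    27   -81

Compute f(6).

Consecutive ratio: 27/(-9) = -3, and -81/27 = -3, so r = -3.
Then A·(-3)^2 = -9 gives A = -1, and f(t) = -1·(-3)^t.
f(6) = -1·(-3)^6 = -729.

-729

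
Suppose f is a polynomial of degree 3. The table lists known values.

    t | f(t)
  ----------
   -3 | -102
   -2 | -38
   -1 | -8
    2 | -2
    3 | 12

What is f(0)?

0

Write f(t) = at³ + bt² + ct + d; the 5 given values yield a linear system in the 4 coefficients.
Solving, f(t) = 2t³ - 5t² + t.
The constant term is f(0) = 0.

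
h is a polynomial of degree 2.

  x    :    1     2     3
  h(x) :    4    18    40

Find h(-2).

10

Write h(x) = ax² + bx + c; the 3 given values yield a linear system in the 3 coefficients.
Solving, h(x) = 4x² + 2x - 2.
Then h(-2) = 10.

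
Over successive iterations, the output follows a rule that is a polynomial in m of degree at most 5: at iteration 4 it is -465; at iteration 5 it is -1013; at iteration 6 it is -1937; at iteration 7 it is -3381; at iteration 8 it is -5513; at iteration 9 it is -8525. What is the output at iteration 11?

Write the value at m as f(m).
Write f(m) = am^5 + bm^4 + cm³ + dm² + em + p; the 6 given values yield a linear system in the 6 coefficients.
Solving, the leading coefficient vanishes, and f(m) = -m^4 - 2m³ - 7m² + 6m + 7.
Then f(11) = -18077.

-18077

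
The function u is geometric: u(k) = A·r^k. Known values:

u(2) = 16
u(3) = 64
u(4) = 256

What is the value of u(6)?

Consecutive ratio: 64/16 = 4, and 256/64 = 4, so r = 4.
Then A·4^2 = 16 gives A = 1, and u(k) = 1·4^k.
u(6) = 1·4^6 = 4096.

4096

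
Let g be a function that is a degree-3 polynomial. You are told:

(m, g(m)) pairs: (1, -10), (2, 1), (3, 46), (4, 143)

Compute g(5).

310

Write g(m) = am³ + bm² + cm + d; the 4 given values yield a linear system in the 4 coefficients.
Solving, g(m) = 3m³ - m² - 7m - 5.
Then g(5) = 310.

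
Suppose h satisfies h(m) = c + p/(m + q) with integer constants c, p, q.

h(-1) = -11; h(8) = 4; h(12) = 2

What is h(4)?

14

(h(m) − c)(m + q) = p for each data point; the three points give a linear system in c and q, then p follows.
Solving: c = -1, q = -2, p = 30, so h(m) = -1 + 30/(m − 2).
Then h(4) = -1 + 30/2 = 14.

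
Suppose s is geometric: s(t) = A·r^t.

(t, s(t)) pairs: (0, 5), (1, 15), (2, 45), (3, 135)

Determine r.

Consecutive ratio: 15/5 = 3, and 45/15 = 3, so r = 3.
Then A·3^0 = 5 gives A = 5, and s(t) = 5·3^t.

3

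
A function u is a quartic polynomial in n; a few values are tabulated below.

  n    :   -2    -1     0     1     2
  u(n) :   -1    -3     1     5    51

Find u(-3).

Write u(n) = an^4 + bn³ + cn² + dn + e; the 5 given values yield a linear system in the 5 coefficients.
Solving, u(n) = 2n^4 + 3n³ - 2n² + n + 1.
Then u(-3) = 61.

61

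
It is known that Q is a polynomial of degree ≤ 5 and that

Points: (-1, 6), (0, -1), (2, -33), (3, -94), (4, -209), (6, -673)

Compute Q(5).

-396

Write Q(k) = ak^5 + bk^4 + ck³ + dk² + ek + p; the 6 given values yield a linear system in the 6 coefficients.
Solving, the top 2 coefficients vanish, and Q(k) = -3k³ - 4k - 1.
Then Q(5) = -396.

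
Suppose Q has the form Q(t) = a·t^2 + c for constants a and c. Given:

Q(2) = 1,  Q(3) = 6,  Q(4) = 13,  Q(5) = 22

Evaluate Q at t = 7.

46

From Q(2) = 1 and Q(3) = 6: 4a + c = 1 and 9a + c = 6.
Subtracting: 5a = 5, so a = 1; then c = 1 − 1·4 = -3.
So Q(t) = 1t² − 3, and Q(7) = 46.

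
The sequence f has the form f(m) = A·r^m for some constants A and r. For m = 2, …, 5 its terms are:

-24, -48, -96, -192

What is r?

2

Consecutive ratio: -48/(-24) = 2, and -96/(-48) = 2, so r = 2.
Then A·2^2 = -24 gives A = -6, and f(m) = -6·2^m.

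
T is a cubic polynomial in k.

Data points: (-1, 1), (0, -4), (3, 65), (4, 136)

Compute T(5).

241

Write T(k) = ak³ + bk² + ck + d; the 4 given values yield a linear system in the 4 coefficients.
Solving, T(k) = k³ + 5k² - k - 4.
Then T(5) = 241.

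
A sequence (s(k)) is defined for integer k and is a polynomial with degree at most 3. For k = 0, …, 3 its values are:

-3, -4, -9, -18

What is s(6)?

-69

First differences: -1, -5, -9. Second differences: -4, -4.
Level-2 differences are constant, so s has degree 2.
Fitting a degree-2 polynomial gives s(k) = -2k² + k - 3.
Then s(6) = -69.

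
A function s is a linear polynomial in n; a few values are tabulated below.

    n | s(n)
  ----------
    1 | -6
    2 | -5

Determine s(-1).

-8

Write s(n) = an + b; the 2 given values yield a linear system in the 2 coefficients.
Solving, s(n) = n - 7.
Then s(-1) = -8.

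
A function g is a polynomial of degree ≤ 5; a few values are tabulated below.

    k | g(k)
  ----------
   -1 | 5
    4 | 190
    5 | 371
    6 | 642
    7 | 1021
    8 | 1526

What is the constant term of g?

6

Write g(k) = ak^5 + bk^4 + ck³ + dk² + ek + p; the 6 given values yield a linear system in the 6 coefficients.
Solving, the top 2 coefficients vanish, and g(k) = 3k³ - 2k + 6.
The constant term is g(0) = 6.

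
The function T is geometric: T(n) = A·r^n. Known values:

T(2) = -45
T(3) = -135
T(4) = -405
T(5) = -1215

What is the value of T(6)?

-3645

Consecutive ratio: -135/(-45) = 3, and -405/(-135) = 3, so r = 3.
Then A·3^2 = -45 gives A = -5, and T(n) = -5·3^n.
T(6) = -5·3^6 = -3645.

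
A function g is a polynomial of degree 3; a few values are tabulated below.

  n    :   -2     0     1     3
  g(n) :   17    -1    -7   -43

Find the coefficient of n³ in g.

Write g(n) = an³ + bn² + cn + d; the 4 given values yield a linear system in the 4 coefficients.
Solving, g(n) = -n³ - 5n - 1.
The coefficient of n³ is -1.

-1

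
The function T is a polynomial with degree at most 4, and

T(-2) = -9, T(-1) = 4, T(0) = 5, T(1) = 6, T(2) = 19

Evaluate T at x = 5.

250

Write T(x) = ax^4 + bx³ + cx² + dx + e; the 5 given values yield a linear system in the 5 coefficients.
Solving, the leading coefficient vanishes, and T(x) = 2x³ - x + 5.
Then T(5) = 250.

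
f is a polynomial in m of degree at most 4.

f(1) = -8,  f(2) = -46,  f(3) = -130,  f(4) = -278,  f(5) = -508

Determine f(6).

-838

First differences: -38, -84, -148, -230. Second differences: -46, -64, -82. Third differences: -18, -18.
Level-3 differences are constant, so f has degree 3.
Fitting a degree-3 polynomial gives f(m) = -3m³ - 5m² - 2m + 2.
Then f(6) = -838.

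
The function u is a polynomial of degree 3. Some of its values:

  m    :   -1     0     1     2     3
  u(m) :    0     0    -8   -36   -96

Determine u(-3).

24

Write u(m) = am³ + bm² + cm + d; the 5 given values yield a linear system in the 4 coefficients.
Solving, u(m) = -2m³ - 4m² - 2m.
Then u(-3) = 24.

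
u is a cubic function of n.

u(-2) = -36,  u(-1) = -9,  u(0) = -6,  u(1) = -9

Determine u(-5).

-441

Write u(n) = an³ + bn² + cn + d; the 4 given values yield a linear system in the 4 coefficients.
Solving, u(n) = 3n³ - 3n² - 3n - 6.
Then u(-5) = -441.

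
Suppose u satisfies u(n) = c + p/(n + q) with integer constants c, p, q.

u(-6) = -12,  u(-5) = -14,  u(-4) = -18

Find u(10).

(u(n) − c)(n + q) = p for each data point; the three points give a linear system in c and q, then p follows.
Solving: c = -6, q = 2, p = 24, so u(n) = -6 + 24/(n + 2).
Then u(10) = -6 + 24/12 = -4.

-4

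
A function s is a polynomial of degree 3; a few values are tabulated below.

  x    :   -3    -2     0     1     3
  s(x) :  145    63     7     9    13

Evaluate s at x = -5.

Write s(x) = ax³ + bx² + cx + d; the 5 given values yield a linear system in the 4 coefficients.
Solving, s(x) = -2x³ + 8x² - 4x + 7.
Then s(-5) = 477.

477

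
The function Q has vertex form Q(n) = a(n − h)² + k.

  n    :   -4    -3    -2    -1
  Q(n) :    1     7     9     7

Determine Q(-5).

-9

First differences 6, 2, -2; second difference -4 = 2a, so a = -2.
Expanding, the n-coefficient is −2ah = 4h; matching it to the data gives h = -2, and then k = 9.
So Q(n) = -2(n + 2)² + 9.
Q(-5) = -2·(-3)² + 9 = -9.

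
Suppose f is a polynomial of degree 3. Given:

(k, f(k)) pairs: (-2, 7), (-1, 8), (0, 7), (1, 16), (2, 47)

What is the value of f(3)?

Write f(k) = ak³ + bk² + ck + d; the 5 given values yield a linear system in the 4 coefficients.
Solving, f(k) = 2k³ + 5k² + 2k + 7.
Then f(3) = 112.

112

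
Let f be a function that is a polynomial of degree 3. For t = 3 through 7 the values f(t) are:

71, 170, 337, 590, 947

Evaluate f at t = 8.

1426

Write f(t) = at³ + bt² + ct + d; the 5 given values yield a linear system in the 4 coefficients.
Solving, f(t) = 3t³ - 2t² + 2t + 2.
Then f(8) = 1426.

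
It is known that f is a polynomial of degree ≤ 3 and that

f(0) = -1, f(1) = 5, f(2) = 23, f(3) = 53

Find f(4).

First differences: 6, 18, 30. Second differences: 12, 12.
Level-2 differences are constant, so f has degree 2.
Extending the table by one column gives the next first difference 42, so f(4) = 53 + 42 = 95.

95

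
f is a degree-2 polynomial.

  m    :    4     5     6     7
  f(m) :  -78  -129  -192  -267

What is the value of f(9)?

-453

First differences: -51, -63, -75. Second differences: -12, -12.
Level-2 differences are constant, so f has degree 2.
Fitting a degree-2 polynomial gives f(m) = -6m² + 3m + 6.
Then f(9) = -453.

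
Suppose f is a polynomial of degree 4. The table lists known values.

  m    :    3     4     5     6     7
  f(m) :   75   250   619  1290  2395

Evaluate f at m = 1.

-5

Write f(m) = am^4 + bm³ + cm² + dm + e; the 5 given values yield a linear system in the 5 coefficients.
Solving, f(m) = m^4 - 6.
Then f(1) = -5.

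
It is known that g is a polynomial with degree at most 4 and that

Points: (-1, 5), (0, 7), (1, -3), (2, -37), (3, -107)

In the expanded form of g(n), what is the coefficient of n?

-2

First differences: 2, -10, -34, -70. Second differences: -12, -24, -36. Third differences: -12, -12.
Level-3 differences are constant, so g has degree 3.
Fitting a degree-3 polynomial gives g(n) = -2n³ - 6n² - 2n + 7.
The coefficient of n is -2.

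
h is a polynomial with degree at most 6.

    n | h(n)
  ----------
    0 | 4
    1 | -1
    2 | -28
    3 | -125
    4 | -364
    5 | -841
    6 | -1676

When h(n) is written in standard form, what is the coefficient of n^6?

0

First differences: -5, -27, -97, -239, -477, -835. Second differences: -22, -70, -142, -238, -358. Third differences: -48, -72, -96, -120. Fourth differences: -24, -24, -24.
Level-4 differences are constant, so h has degree 4.
Fitting a degree-4 polynomial gives h(n) = -n^4 - 2n³ + 2n² - 4n + 4.
The coefficient of n^6 is 0.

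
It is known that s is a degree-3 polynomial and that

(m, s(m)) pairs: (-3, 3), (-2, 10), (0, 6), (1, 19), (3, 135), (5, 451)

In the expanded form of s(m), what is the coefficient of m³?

2

Write s(m) = am³ + bm² + cm + d; the 6 given values yield a linear system in the 4 coefficients.
Solving, s(m) = 2m³ + 7m² + 4m + 6.
The coefficient of m³ is 2.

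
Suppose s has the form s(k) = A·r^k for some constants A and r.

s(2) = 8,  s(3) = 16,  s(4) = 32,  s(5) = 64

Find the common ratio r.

Consecutive ratio: 16/8 = 2, and 32/16 = 2, so r = 2.
Then A·2^2 = 8 gives A = 2, and s(k) = 2·2^k.

2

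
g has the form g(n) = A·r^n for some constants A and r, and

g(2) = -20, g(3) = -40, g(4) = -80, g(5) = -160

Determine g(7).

Consecutive ratio: -40/(-20) = 2, and -80/(-40) = 2, so r = 2.
Then A·2^2 = -20 gives A = -5, and g(n) = -5·2^n.
g(7) = -5·2^7 = -640.

-640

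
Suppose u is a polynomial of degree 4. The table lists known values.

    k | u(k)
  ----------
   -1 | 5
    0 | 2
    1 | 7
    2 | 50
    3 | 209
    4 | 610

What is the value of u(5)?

1427

First differences: -3, 5, 43, 159, 401. Second differences: 8, 38, 116, 242. Third differences: 30, 78, 126. Fourth differences: 48, 48.
Level-4 differences are constant, so u has degree 4.
Fitting a degree-4 polynomial gives u(k) = 2k^4 + k³ + 2k² + 2.
Then u(5) = 1427.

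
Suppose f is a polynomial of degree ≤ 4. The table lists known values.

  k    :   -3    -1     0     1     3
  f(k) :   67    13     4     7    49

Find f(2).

Write f(k) = ak^4 + bk³ + ck² + dk + e; the 5 given values yield a linear system in the 5 coefficients.
Solving, the top 2 coefficients vanish, and f(k) = 6k² - 3k + 4.
Then f(2) = 22.

22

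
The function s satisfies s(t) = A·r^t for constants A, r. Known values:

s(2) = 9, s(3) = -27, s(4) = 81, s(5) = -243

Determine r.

-3

Consecutive ratio: -27/9 = -3, and 81/(-27) = -3, so r = -3.
Then A·(-3)^2 = 9 gives A = 1, and s(t) = 1·(-3)^t.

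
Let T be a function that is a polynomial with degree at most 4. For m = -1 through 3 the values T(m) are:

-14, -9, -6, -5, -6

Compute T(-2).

First differences: 5, 3, 1, -1. Second differences: -2, -2, -2.
Level-2 differences are constant, so T has degree 2.
Fitting a degree-2 polynomial gives T(m) = -m² + 4m - 9.
Then T(-2) = -21.

-21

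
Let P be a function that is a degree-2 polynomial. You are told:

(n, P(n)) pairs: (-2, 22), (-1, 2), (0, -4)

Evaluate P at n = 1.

Write P(n) = an² + bn + c; the 3 given values yield a linear system in the 3 coefficients.
Solving, P(n) = 7n² + n - 4.
Then P(1) = 4.

4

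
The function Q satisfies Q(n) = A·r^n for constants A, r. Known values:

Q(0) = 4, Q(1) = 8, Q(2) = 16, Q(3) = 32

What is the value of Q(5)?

128

Consecutive ratio: 8/4 = 2, and 16/8 = 2, so r = 2.
Then A·2^0 = 4 gives A = 4, and Q(n) = 4·2^n.
Q(5) = 4·2^5 = 128.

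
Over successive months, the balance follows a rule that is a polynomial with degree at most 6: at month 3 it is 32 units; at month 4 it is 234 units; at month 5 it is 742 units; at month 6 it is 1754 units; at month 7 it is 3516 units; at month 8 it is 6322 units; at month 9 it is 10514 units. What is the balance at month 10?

Write the value at k as P(k).
First differences: 202, 508, 1012, 1762, 2806, 4192. Second differences: 306, 504, 750, 1044, 1386. Third differences: 198, 246, 294, 342. Fourth differences: 48, 48, 48.
Level-4 differences are constant, so P has degree 4.
Extending the table by one column gives the next first difference 5968, so P(10) = 10514 + 5968 = 16482.

16482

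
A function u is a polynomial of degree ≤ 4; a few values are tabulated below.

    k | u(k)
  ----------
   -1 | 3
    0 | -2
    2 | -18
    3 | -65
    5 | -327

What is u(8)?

Write u(k) = ak^4 + bk³ + ck² + dk + e; the 5 given values yield a linear system in the 5 coefficients.
Solving, the leading coefficient vanishes, and u(k) = -3k³ + 2k² - 2.
Then u(8) = -1410.

-1410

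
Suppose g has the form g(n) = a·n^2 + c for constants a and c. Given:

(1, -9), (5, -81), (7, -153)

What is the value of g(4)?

-54

From g(1) = -9 and g(5) = -81: 1a + c = -9 and 25a + c = -81.
Subtracting: 24a = -72, so a = -3; then c = -9 − (-3)·1 = -6.
So g(n) = -3n² − 6, and g(4) = -54.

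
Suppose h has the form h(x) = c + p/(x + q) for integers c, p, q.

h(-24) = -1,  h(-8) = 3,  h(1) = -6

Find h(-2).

-12

(h(x) − c)(x + q) = p for each data point; the three points give a linear system in c and q, then p follows.
Solving: c = -2, q = 4, p = -20, so h(x) = -2 − 20/(x + 4).
Then h(-2) = -2 − 20/2 = -12.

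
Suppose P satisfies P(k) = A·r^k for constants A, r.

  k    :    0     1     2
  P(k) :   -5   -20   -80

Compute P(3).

-320

Consecutive ratio: -20/(-5) = 4, and -80/(-20) = 4, so r = 4.
Then A·4^0 = -5 gives A = -5, and P(k) = -5·4^k.
P(3) = -5·4^3 = -320.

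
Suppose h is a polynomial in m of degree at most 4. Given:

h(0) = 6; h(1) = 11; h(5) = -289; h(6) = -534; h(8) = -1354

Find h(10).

Write h(m) = am^4 + bm³ + cm² + dm + e; the 5 given values yield a linear system in the 5 coefficients.
Solving, the leading coefficient vanishes, and h(m) = -3m³ + 2m² + 6m + 6.
Then h(10) = -2734.

-2734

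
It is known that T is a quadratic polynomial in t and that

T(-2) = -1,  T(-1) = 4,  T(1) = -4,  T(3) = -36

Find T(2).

-17

Write T(t) = at² + bt + c; the 4 given values yield a linear system in the 3 coefficients.
Solving, T(t) = -3t² - 4t + 3.
Then T(2) = -17.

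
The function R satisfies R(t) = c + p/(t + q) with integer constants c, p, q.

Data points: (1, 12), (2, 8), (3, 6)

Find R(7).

3

(R(t) − c)(t + q) = p for each data point; the three points give a linear system in c and q, then p follows.
Solving: c = 0, q = 1, p = 24, so R(t) = 24/(t + 1).
Then R(7) = 0 + 24/8 = 3.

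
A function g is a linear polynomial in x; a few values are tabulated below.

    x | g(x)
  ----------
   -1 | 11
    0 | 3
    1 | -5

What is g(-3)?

27

First differences: -8, -8.
Level-1 differences are constant, so g has degree 1.
Fitting a degree-1 polynomial gives g(x) = -8x + 3.
Then g(-3) = 27.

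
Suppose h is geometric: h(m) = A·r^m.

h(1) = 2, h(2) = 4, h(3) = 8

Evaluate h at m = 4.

16

Consecutive ratio: 4/2 = 2, and 8/4 = 2, so r = 2.
Then A·2^1 = 2 gives A = 1, and h(m) = 1·2^m.
h(4) = 1·2^4 = 16.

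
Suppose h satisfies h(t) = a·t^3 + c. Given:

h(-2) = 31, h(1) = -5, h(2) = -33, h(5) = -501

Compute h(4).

-257

From h(-2) = 31 and h(1) = -5: -8a + c = 31 and 1a + c = -5.
Subtracting: 9a = -36, so a = -4; then c = 31 − (-4)·(-8) = -1.
So h(t) = -4t³ − 1, and h(4) = -257.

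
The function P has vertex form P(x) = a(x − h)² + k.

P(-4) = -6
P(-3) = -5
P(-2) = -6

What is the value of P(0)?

-14

First differences 1, -1; second difference -2 = 2a, so a = -1.
Expanding, the x-coefficient is −2ah = 2h; matching it to the data gives h = -3, and then k = -5.
So P(x) = -1(x + 3)² − 5.
P(0) = -1·3² − 5 = -14.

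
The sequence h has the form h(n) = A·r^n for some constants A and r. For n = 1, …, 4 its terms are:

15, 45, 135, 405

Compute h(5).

Consecutive ratio: 45/15 = 3, and 135/45 = 3, so r = 3.
Then A·3^1 = 15 gives A = 5, and h(n) = 5·3^n.
h(5) = 5·3^5 = 1215.

1215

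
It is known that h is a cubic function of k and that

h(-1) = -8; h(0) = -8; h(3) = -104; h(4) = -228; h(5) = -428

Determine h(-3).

Write h(k) = ak³ + bk² + ck + d; the 5 given values yield a linear system in the 4 coefficients.
Solving, h(k) = -3k³ - 2k² + k - 8.
Then h(-3) = 52.

52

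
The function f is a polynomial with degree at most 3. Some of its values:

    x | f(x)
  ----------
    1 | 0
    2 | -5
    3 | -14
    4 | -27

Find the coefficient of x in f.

1

Write f(x) = ax³ + bx² + cx + d; the 4 given values yield a linear system in the 4 coefficients.
Solving, the leading coefficient vanishes, and f(x) = -2x² + x + 1.
The coefficient of x is 1.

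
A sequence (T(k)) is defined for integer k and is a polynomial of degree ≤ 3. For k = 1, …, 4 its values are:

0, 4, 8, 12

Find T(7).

First differences: 4, 4, 4.
Level-1 differences are constant, so T has degree 1.
Fitting a degree-1 polynomial gives T(k) = 4k - 4.
Then T(7) = 24.

24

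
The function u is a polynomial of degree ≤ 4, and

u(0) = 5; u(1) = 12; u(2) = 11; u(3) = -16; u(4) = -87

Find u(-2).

First differences: 7, -1, -27, -71. Second differences: -8, -26, -44. Third differences: -18, -18.
Level-3 differences are constant, so u has degree 3.
Fitting a degree-3 polynomial gives u(t) = -3t³ + 5t² + 5t + 5.
Then u(-2) = 39.

39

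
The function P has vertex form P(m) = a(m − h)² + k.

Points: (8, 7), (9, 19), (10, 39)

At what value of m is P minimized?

First differences 12, 20; second difference 8 = 2a, so a = 4.
Expanding, the m-coefficient is −2ah = -8h; matching it to the data gives h = 7, and then k = 3.
So P(m) = 4(m − 7)² + 3.
Hence h = 7.

7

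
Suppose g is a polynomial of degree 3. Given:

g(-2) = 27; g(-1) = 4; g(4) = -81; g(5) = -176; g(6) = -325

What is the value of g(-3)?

80

Write g(x) = ax³ + bx² + cx + d; the 5 given values yield a linear system in the 4 coefficients.
Solving, g(x) = -2x³ + 3x² - 1.
Then g(-3) = 80.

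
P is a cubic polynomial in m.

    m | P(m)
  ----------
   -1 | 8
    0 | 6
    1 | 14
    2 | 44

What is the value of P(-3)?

Write P(m) = am³ + bm² + cm + d; the 4 given values yield a linear system in the 4 coefficients.
Solving, P(m) = 2m³ + 5m² + m + 6.
Then P(-3) = -6.

-6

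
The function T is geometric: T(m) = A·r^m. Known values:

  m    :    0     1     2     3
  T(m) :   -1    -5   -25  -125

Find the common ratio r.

5

Consecutive ratio: -5/(-1) = 5, and -25/(-5) = 5, so r = 5.
Then A·5^0 = -1 gives A = -1, and T(m) = -1·5^m.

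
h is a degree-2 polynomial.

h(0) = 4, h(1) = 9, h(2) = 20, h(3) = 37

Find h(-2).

12

Write h(k) = ak² + bk + c; the 4 given values yield a linear system in the 3 coefficients.
Solving, h(k) = 3k² + 2k + 4.
Then h(-2) = 12.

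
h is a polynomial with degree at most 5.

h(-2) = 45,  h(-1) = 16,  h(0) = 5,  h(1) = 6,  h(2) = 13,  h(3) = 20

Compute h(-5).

300

Write h(k) = ak^5 + bk^4 + ck³ + dk² + ek + p; the 6 given values yield a linear system in the 6 coefficients.
Solving, the top 2 coefficients vanish, and h(k) = -k³ + 6k² - 4k + 5.
Then h(-5) = 300.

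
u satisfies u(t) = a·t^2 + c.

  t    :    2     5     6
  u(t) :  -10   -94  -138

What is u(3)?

From u(2) = -10 and u(5) = -94: 4a + c = -10 and 25a + c = -94.
Subtracting: 21a = -84, so a = -4; then c = -10 − (-4)·4 = 6.
So u(t) = -4t² + 6, and u(3) = -30.

-30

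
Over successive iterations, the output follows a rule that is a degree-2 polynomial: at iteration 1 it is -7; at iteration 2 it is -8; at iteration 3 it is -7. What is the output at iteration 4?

-4

Write the value at t as h(t).
Write h(t) = at² + bt + c; the 3 given values yield a linear system in the 3 coefficients.
Solving, h(t) = t² - 4t - 4.
Then h(4) = -4.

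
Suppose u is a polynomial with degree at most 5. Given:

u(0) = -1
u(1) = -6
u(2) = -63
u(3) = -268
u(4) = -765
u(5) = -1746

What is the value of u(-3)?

First differences: -5, -57, -205, -497, -981. Second differences: -52, -148, -292, -484. Third differences: -96, -144, -192. Fourth differences: -48, -48.
Level-4 differences are constant, so u has degree 4.
Fitting a degree-4 polynomial gives u(m) = -2m^4 - 4m³ + m - 1.
Then u(-3) = -58.

-58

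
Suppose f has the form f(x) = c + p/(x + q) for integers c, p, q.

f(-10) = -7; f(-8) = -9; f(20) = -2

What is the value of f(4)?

0

(f(x) − c)(x + q) = p for each data point; the three points give a linear system in c and q, then p follows.
Solving: c = -3, q = 4, p = 24, so f(x) = -3 + 24/(x + 4).
Then f(4) = -3 + 24/8 = 0.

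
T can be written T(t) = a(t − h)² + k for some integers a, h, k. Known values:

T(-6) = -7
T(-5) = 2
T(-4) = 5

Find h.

First differences 9, 3; second difference -6 = 2a, so a = -3.
Expanding, the t-coefficient is −2ah = 6h; matching it to the data gives h = -4, and then k = 5.
So T(t) = -3(t + 4)² + 5.
Hence h = -4.

-4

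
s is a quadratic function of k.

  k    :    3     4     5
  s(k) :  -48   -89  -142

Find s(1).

-2

Write s(k) = ak² + bk + c; the 3 given values yield a linear system in the 3 coefficients.
Solving, s(k) = -6k² + k + 3.
Then s(1) = -2.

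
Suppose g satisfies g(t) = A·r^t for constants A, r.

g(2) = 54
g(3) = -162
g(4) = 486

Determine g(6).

4374

Consecutive ratio: -162/54 = -3, and 486/(-162) = -3, so r = -3.
Then A·(-3)^2 = 54 gives A = 6, and g(t) = 6·(-3)^t.
g(6) = 6·(-3)^6 = 4374.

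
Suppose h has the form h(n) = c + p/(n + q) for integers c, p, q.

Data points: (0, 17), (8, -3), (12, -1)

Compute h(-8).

(h(n) − c)(n + q) = p for each data point; the three points give a linear system in c and q, then p follows.
Solving: c = 2, q = -2, p = -30, so h(n) = 2 − 30/(n − 2).
Then h(-8) = 2 − 30/(-10) = 5.

5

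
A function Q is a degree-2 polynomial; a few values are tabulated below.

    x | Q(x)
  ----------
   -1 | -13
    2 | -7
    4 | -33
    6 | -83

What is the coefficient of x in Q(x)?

5

Write Q(x) = ax² + bx + c; the 4 given values yield a linear system in the 3 coefficients.
Solving, Q(x) = -3x² + 5x - 5.
The coefficient of x is 5.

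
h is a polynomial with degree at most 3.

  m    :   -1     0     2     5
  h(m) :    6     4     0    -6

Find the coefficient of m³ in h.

0

Write h(m) = am³ + bm² + cm + d; the 4 given values yield a linear system in the 4 coefficients.
Solving, the top 2 coefficients vanish, and h(m) = -2m + 4.
The coefficient of m³ is 0.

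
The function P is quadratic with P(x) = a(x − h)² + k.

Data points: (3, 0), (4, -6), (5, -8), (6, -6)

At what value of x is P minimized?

First differences -6, -2, 2; second difference 4 = 2a, so a = 2.
Expanding, the x-coefficient is −2ah = -4h; matching it to the data gives h = 5, and then k = -8.
So P(x) = 2(x − 5)² − 8.
Hence h = 5.

5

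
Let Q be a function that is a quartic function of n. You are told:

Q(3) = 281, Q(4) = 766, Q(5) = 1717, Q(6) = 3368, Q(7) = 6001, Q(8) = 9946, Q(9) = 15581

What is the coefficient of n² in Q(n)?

3

Write Q(n) = an^4 + bn³ + cn² + dn + e; the 7 given values yield a linear system in the 5 coefficients.
Solving, Q(n) = 2n^4 + 3n³ + 3n² + 3n + 2.
The coefficient of n² is 3.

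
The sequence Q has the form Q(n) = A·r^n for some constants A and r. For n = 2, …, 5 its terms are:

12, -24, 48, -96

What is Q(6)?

Consecutive ratio: -24/12 = -2, and 48/(-24) = -2, so r = -2.
Then A·(-2)^2 = 12 gives A = 3, and Q(n) = 3·(-2)^n.
Q(6) = 3·(-2)^6 = 192.

192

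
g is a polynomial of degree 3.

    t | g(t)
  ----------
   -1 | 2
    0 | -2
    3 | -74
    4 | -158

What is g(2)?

Write g(t) = at³ + bt² + ct + d; the 4 given values yield a linear system in the 4 coefficients.
Solving, g(t) = -2t³ - t² - 3t - 2.
Then g(2) = -28.

-28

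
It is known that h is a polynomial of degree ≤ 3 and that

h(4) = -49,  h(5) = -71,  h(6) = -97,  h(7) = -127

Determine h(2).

Write h(x) = ax³ + bx² + cx + d; the 4 given values yield a linear system in the 4 coefficients.
Solving, the leading coefficient vanishes, and h(x) = -2x² - 4x - 1.
Then h(2) = -17.

-17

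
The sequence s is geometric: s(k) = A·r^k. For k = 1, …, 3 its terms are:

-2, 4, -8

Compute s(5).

Consecutive ratio: 4/(-2) = -2, and -8/4 = -2, so r = -2.
Then A·(-2)^1 = -2 gives A = 1, and s(k) = 1·(-2)^k.
s(5) = 1·(-2)^5 = -32.

-32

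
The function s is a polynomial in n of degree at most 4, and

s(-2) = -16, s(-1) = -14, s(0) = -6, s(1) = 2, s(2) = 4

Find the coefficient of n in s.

Write s(n) = an^4 + bn³ + cn² + dn + e; the 5 given values yield a linear system in the 5 coefficients.
Solving, the leading coefficient vanishes, and s(n) = -n³ + 9n - 6.
The coefficient of n is 9.

9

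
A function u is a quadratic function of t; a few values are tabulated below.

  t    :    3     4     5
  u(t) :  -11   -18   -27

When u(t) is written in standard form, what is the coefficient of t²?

-1

Write u(t) = at² + bt + c; the 3 given values yield a linear system in the 3 coefficients.
Solving, u(t) = -t² - 2.
The coefficient of t² is -1.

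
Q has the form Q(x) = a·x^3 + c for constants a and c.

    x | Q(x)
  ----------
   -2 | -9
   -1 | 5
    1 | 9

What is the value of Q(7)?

693

From Q(-2) = -9 and Q(-1) = 5: -8a + c = -9 and -1a + c = 5.
Subtracting: 7a = 14, so a = 2; then c = -9 − 2·(-8) = 7.
So Q(x) = 2x³ + 7, and Q(7) = 693.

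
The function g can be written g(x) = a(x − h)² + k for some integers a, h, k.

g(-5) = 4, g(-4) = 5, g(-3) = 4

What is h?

-4

First differences 1, -1; second difference -2 = 2a, so a = -1.
Expanding, the x-coefficient is −2ah = 2h; matching it to the data gives h = -4, and then k = 5.
So g(x) = -1(x + 4)² + 5.
Hence h = -4.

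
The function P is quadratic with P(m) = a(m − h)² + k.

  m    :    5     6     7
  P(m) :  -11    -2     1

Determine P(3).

First differences 9, 3; second difference -6 = 2a, so a = -3.
Expanding, the m-coefficient is −2ah = 6h; matching it to the data gives h = 7, and then k = 1.
So P(m) = -3(m − 7)² + 1.
P(3) = -3·(-4)² + 1 = -47.

-47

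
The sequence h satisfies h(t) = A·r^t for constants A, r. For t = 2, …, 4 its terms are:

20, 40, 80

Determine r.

Consecutive ratio: 40/20 = 2, and 80/40 = 2, so r = 2.
Then A·2^2 = 20 gives A = 5, and h(t) = 5·2^t.

2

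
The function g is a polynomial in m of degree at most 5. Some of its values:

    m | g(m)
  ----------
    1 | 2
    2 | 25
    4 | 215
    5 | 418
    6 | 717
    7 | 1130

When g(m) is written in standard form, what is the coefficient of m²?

3

Write g(m) = am^5 + bm^4 + cm³ + dm² + em + p; the 6 given values yield a linear system in the 6 coefficients.
Solving, the top 2 coefficients vanish, and g(m) = 3m³ + 3m² - 7m + 3.
The coefficient of m² is 3.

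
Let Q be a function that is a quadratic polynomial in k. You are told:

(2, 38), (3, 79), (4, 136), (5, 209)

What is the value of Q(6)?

298

Write Q(k) = ak² + bk + c; the 4 given values yield a linear system in the 3 coefficients.
Solving, Q(k) = 8k² + k + 4.
Then Q(6) = 298.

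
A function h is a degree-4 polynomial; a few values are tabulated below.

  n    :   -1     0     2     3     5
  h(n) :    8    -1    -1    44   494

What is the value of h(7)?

Write h(n) = an^4 + bn³ + cn² + dn + e; the 5 given values yield a linear system in the 5 coefficients.
Solving, h(n) = n^4 - n³ + n² - 6n - 1.
Then h(7) = 2064.

2064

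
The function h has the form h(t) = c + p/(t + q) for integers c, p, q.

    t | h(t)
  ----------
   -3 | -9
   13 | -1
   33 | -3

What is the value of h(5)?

11

(h(t) − c)(t + q) = p for each data point; the three points give a linear system in c and q, then p follows.
Solving: c = -4, q = -3, p = 30, so h(t) = -4 + 30/(t − 3).
Then h(5) = -4 + 30/2 = 11.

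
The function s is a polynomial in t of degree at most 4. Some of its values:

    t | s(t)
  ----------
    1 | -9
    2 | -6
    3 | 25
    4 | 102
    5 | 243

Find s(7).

First differences: 3, 31, 77, 141. Second differences: 28, 46, 64. Third differences: 18, 18.
Level-3 differences are constant, so s has degree 3.
Fitting a degree-3 polynomial gives s(t) = 3t³ - 4t² - 6t - 2.
Then s(7) = 789.

789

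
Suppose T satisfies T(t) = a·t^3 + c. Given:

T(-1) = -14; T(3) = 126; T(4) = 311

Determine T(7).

1706

From T(-1) = -14 and T(3) = 126: -1a + c = -14 and 27a + c = 126.
Subtracting: 28a = 140, so a = 5; then c = -14 − 5·(-1) = -9.
So T(t) = 5t³ − 9, and T(7) = 1706.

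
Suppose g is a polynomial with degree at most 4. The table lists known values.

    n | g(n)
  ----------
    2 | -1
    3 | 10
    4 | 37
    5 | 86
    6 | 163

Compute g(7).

First differences: 11, 27, 49, 77. Second differences: 16, 22, 28. Third differences: 6, 6.
Level-3 differences are constant, so g has degree 3.
Extending the table by one column gives the next first difference 111, so g(7) = 163 + 111 = 274.

274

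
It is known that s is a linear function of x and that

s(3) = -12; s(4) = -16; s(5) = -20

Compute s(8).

-32

First differences: -4, -4.
Level-1 differences are constant, so s has degree 1.
Fitting a degree-1 polynomial gives s(x) = -4x.
Then s(8) = -32.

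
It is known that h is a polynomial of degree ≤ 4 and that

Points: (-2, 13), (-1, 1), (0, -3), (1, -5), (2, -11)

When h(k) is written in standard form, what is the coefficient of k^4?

Write h(k) = ak^4 + bk³ + ck² + dk + e; the 5 given values yield a linear system in the 5 coefficients.
Solving, the leading coefficient vanishes, and h(k) = -k³ + k² - 2k - 3.
The coefficient of k^4 is 0.

0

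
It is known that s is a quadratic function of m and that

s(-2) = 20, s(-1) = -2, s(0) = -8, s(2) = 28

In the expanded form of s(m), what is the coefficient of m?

Write s(m) = am² + bm + c; the 4 given values yield a linear system in the 3 coefficients.
Solving, s(m) = 8m² + 2m - 8.
The coefficient of m is 2.

2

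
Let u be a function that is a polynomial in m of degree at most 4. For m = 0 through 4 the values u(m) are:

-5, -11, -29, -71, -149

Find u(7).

First differences: -6, -18, -42, -78. Second differences: -12, -24, -36. Third differences: -12, -12.
Level-3 differences are constant, so u has degree 3.
Fitting a degree-3 polynomial gives u(m) = -2m³ - 4m - 5.
Then u(7) = -719.

-719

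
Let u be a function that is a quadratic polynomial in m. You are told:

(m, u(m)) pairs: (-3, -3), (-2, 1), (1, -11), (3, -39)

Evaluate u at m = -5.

Write u(m) = am² + bm + c; the 4 given values yield a linear system in the 3 coefficients.
Solving, u(m) = -2m² - 6m - 3.
Then u(-5) = -23.

-23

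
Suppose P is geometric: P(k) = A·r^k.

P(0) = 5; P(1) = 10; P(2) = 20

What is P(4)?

Consecutive ratio: 10/5 = 2, and 20/10 = 2, so r = 2.
Then A·2^0 = 5 gives A = 5, and P(k) = 5·2^k.
P(4) = 5·2^4 = 80.

80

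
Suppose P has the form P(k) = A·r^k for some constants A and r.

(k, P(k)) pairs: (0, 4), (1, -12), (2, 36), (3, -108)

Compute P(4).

Consecutive ratio: -12/4 = -3, and 36/(-12) = -3, so r = -3.
Then A·(-3)^0 = 4 gives A = 4, and P(k) = 4·(-3)^k.
P(4) = 4·(-3)^4 = 324.

324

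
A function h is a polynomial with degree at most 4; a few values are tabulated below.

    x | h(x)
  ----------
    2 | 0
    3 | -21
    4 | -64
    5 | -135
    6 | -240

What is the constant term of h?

0

First differences: -21, -43, -71, -105. Second differences: -22, -28, -34. Third differences: -6, -6.
Level-3 differences are constant, so h has degree 3.
Fitting a degree-3 polynomial gives h(x) = -x³ - 2x² + 8x.
The constant term is h(0) = 0.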